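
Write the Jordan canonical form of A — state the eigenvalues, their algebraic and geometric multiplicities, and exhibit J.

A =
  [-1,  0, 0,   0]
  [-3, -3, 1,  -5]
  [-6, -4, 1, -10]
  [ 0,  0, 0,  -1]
J_2(-1) ⊕ J_1(-1) ⊕ J_1(-1)

The characteristic polynomial is
  det(x·I − A) = x^4 + 4*x^3 + 6*x^2 + 4*x + 1 = (x + 1)^4

Eigenvalues and multiplicities (the geometric multiplicity of λ is n − rank(A − λI), which equals the number of Jordan blocks for λ):
  λ = -1: algebraic multiplicity = 4, geometric multiplicity = 3

Determining the block sizes for each eigenvalue:
  λ = -1: 3 blocks summing to 4 forces exactly one block of size 2 and the rest size 1 → block sizes [2, 1, 1]

Assembling the blocks gives a Jordan form
J =
  [-1,  1,  0,  0]
  [ 0, -1,  0,  0]
  [ 0,  0, -1,  0]
  [ 0,  0,  0, -1]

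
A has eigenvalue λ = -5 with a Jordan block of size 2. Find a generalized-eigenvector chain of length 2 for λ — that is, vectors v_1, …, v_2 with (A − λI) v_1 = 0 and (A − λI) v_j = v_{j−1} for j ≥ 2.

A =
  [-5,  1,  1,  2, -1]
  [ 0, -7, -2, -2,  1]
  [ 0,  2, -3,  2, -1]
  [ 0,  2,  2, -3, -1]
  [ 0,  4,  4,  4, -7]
A Jordan chain for λ = -5 of length 2:
v_1 = (1, -2, 2, 2, 4)ᵀ
v_2 = (0, 1, 0, 0, 0)ᵀ

Let N = A − (-5)·I. We want v_2 with N^2 v_2 = 0 but N^1 v_2 ≠ 0; then v_{j-1} := N · v_j for j = 2, …, 2.

Pick v_2 = (0, 1, 0, 0, 0)ᵀ.
Then v_1 = N · v_2 = (1, -2, 2, 2, 4)ᵀ.

Sanity check: (A − (-5)·I) v_1 = (0, 0, 0, 0, 0)ᵀ = 0. ✓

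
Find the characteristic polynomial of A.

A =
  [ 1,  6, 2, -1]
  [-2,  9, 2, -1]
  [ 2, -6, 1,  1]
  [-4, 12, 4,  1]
x^4 - 12*x^3 + 54*x^2 - 108*x + 81

Expanding det(x·I − A) (e.g. by cofactor expansion or by noting that A is similar to its Jordan form J, which has the same characteristic polynomial as A) gives
  χ_A(x) = x^4 - 12*x^3 + 54*x^2 - 108*x + 81
which factors as (x - 3)^4. The eigenvalues (with algebraic multiplicities) are λ = 3 with multiplicity 4.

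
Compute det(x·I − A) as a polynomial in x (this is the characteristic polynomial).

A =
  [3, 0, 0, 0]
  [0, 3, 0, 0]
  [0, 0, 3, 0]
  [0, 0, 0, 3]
x^4 - 12*x^3 + 54*x^2 - 108*x + 81

Expanding det(x·I − A) (e.g. by cofactor expansion or by noting that A is similar to its Jordan form J, which has the same characteristic polynomial as A) gives
  χ_A(x) = x^4 - 12*x^3 + 54*x^2 - 108*x + 81
which factors as (x - 3)^4. The eigenvalues (with algebraic multiplicities) are λ = 3 with multiplicity 4.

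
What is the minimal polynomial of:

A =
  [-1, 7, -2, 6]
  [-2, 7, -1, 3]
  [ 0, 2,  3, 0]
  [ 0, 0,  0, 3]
x^3 - 9*x^2 + 27*x - 27

The characteristic polynomial is χ_A(x) = (x - 3)^4, so the eigenvalues are known. The minimal polynomial is
  m_A(x) = Π_λ (x − λ)^{k_λ}
where k_λ is the size of the *largest* Jordan block for λ (equivalently, the smallest k with (A − λI)^k v = 0 for every generalised eigenvector v of λ).

  λ = 3: largest Jordan block has size 3, contributing (x − 3)^3

So m_A(x) = (x - 3)^3 = x^3 - 9*x^2 + 27*x - 27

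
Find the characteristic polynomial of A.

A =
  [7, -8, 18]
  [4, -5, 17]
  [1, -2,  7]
x^3 - 9*x^2 + 27*x - 27

Expanding det(x·I − A) (e.g. by cofactor expansion or by noting that A is similar to its Jordan form J, which has the same characteristic polynomial as A) gives
  χ_A(x) = x^3 - 9*x^2 + 27*x - 27
which factors as (x - 3)^3. The eigenvalues (with algebraic multiplicities) are λ = 3 with multiplicity 3.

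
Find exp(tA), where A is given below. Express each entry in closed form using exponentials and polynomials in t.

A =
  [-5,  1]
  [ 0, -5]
e^{tA} =
  [exp(-5*t), t*exp(-5*t)]
  [0, exp(-5*t)]

Strategy: write A = P · J · P⁻¹ where J is a Jordan canonical form, so e^{tA} = P · e^{tJ} · P⁻¹, and e^{tJ} can be computed block-by-block.

A has Jordan form
J =
  [-5,  1]
  [ 0, -5]
(up to reordering of blocks).

Per-block formulas:
  For a 2×2 Jordan block J_2(-5): exp(t · J_2(-5)) = e^(-5t)·(I + t·N), where N is the 2×2 nilpotent shift.

After assembling e^{tJ} and conjugating by P, we get:

e^{tA} =
  [exp(-5*t), t*exp(-5*t)]
  [0, exp(-5*t)]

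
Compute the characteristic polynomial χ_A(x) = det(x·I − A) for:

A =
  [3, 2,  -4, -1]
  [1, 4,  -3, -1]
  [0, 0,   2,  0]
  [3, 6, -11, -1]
x^4 - 8*x^3 + 24*x^2 - 32*x + 16

Expanding det(x·I − A) (e.g. by cofactor expansion or by noting that A is similar to its Jordan form J, which has the same characteristic polynomial as A) gives
  χ_A(x) = x^4 - 8*x^3 + 24*x^2 - 32*x + 16
which factors as (x - 2)^4. The eigenvalues (with algebraic multiplicities) are λ = 2 with multiplicity 4.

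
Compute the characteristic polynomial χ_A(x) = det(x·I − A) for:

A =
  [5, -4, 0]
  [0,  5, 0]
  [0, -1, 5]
x^3 - 15*x^2 + 75*x - 125

Expanding det(x·I − A) (e.g. by cofactor expansion or by noting that A is similar to its Jordan form J, which has the same characteristic polynomial as A) gives
  χ_A(x) = x^3 - 15*x^2 + 75*x - 125
which factors as (x - 5)^3. The eigenvalues (with algebraic multiplicities) are λ = 5 with multiplicity 3.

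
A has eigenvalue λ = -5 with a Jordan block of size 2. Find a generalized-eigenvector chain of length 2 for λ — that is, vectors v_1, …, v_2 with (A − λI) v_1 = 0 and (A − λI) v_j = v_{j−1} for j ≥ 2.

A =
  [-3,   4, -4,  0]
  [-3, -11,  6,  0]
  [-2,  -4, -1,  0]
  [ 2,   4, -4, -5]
A Jordan chain for λ = -5 of length 2:
v_1 = (2, -3, -2, 2)ᵀ
v_2 = (1, 0, 0, 0)ᵀ

Let N = A − (-5)·I. We want v_2 with N^2 v_2 = 0 but N^1 v_2 ≠ 0; then v_{j-1} := N · v_j for j = 2, …, 2.

Pick v_2 = (1, 0, 0, 0)ᵀ.
Then v_1 = N · v_2 = (2, -3, -2, 2)ᵀ.

Sanity check: (A − (-5)·I) v_1 = (0, 0, 0, 0)ᵀ = 0. ✓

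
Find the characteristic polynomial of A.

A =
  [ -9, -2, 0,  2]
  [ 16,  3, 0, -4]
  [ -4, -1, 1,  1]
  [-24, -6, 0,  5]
x^4 - 2*x^2 + 1

Expanding det(x·I − A) (e.g. by cofactor expansion or by noting that A is similar to its Jordan form J, which has the same characteristic polynomial as A) gives
  χ_A(x) = x^4 - 2*x^2 + 1
which factors as (x - 1)^2*(x + 1)^2. The eigenvalues (with algebraic multiplicities) are λ = -1 with multiplicity 2, λ = 1 with multiplicity 2.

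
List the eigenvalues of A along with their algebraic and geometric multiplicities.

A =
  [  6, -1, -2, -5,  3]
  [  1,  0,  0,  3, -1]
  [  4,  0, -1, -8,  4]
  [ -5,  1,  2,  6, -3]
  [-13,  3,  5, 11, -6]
λ = 1: alg = 5, geom = 3

Step 1 — factor the characteristic polynomial to read off the algebraic multiplicities:
  χ_A(x) = (x - 1)^5

Step 2 — compute geometric multiplicities via the rank-nullity identity g(λ) = n − rank(A − λI):
  rank(A − (1)·I) = 2, so dim ker(A − (1)·I) = n − 2 = 3

Summary:
  λ = 1: algebraic multiplicity = 5, geometric multiplicity = 3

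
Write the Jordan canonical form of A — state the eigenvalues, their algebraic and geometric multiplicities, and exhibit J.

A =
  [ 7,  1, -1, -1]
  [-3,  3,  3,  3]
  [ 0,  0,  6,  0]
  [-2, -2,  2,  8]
J_2(6) ⊕ J_1(6) ⊕ J_1(6)

The characteristic polynomial is
  det(x·I − A) = x^4 - 24*x^3 + 216*x^2 - 864*x + 1296 = (x - 6)^4

Eigenvalues and multiplicities (the geometric multiplicity of λ is n − rank(A − λI), which equals the number of Jordan blocks for λ):
  λ = 6: algebraic multiplicity = 4, geometric multiplicity = 3

Determining the block sizes for each eigenvalue:
  λ = 6: 3 blocks summing to 4 forces exactly one block of size 2 and the rest size 1 → block sizes [2, 1, 1]

Assembling the blocks gives a Jordan form
J =
  [6, 1, 0, 0]
  [0, 6, 0, 0]
  [0, 0, 6, 0]
  [0, 0, 0, 6]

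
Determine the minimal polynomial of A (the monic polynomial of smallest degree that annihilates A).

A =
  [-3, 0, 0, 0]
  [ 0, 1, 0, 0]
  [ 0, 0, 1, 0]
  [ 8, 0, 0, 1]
x^2 + 2*x - 3

The characteristic polynomial is χ_A(x) = (x - 1)^3*(x + 3), so the eigenvalues are known. The minimal polynomial is
  m_A(x) = Π_λ (x − λ)^{k_λ}
where k_λ is the size of the *largest* Jordan block for λ (equivalently, the smallest k with (A − λI)^k v = 0 for every generalised eigenvector v of λ).

  λ = -3: largest Jordan block has size 1, contributing (x + 3)
  λ = 1: largest Jordan block has size 1, contributing (x − 1)

So m_A(x) = (x - 1)*(x + 3) = x^2 + 2*x - 3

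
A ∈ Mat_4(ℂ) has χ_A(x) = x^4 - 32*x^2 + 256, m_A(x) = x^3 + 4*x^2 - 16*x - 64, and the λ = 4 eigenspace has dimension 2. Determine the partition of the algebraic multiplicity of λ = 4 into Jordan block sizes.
Block sizes for λ = 4: [1, 1]

Step 1 — from the characteristic polynomial, algebraic multiplicity of λ = 4 is 2. From dim ker(A − (4)·I) = 2, there are exactly 2 Jordan blocks for λ = 4.
Step 2 — from the minimal polynomial, the factor (x − 4) tells us the largest block for λ = 4 has size 1.
Step 3 — with total size 2, 2 blocks, and largest block 1, the block sizes (in nonincreasing order) are [1, 1].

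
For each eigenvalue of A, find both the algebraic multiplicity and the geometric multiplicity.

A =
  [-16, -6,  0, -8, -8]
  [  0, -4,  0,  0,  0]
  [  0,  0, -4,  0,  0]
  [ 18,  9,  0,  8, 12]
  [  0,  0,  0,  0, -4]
λ = -4: alg = 5, geom = 4

Step 1 — factor the characteristic polynomial to read off the algebraic multiplicities:
  χ_A(x) = (x + 4)^5

Step 2 — compute geometric multiplicities via the rank-nullity identity g(λ) = n − rank(A − λI):
  rank(A − (-4)·I) = 1, so dim ker(A − (-4)·I) = n − 1 = 4

Summary:
  λ = -4: algebraic multiplicity = 5, geometric multiplicity = 4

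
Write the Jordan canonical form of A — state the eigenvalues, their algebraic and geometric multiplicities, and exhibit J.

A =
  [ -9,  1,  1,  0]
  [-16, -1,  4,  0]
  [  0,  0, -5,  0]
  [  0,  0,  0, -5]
J_2(-5) ⊕ J_1(-5) ⊕ J_1(-5)

The characteristic polynomial is
  det(x·I − A) = x^4 + 20*x^3 + 150*x^2 + 500*x + 625 = (x + 5)^4

Eigenvalues and multiplicities (the geometric multiplicity of λ is n − rank(A − λI), which equals the number of Jordan blocks for λ):
  λ = -5: algebraic multiplicity = 4, geometric multiplicity = 3

Determining the block sizes for each eigenvalue:
  λ = -5: 3 blocks summing to 4 forces exactly one block of size 2 and the rest size 1 → block sizes [2, 1, 1]

Assembling the blocks gives a Jordan form
J =
  [-5,  1,  0,  0]
  [ 0, -5,  0,  0]
  [ 0,  0, -5,  0]
  [ 0,  0,  0, -5]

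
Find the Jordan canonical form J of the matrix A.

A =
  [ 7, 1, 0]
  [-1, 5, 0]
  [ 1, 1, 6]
J_2(6) ⊕ J_1(6)

The characteristic polynomial is
  det(x·I − A) = x^3 - 18*x^2 + 108*x - 216 = (x - 6)^3

Eigenvalues and multiplicities (the geometric multiplicity of λ is n − rank(A − λI), which equals the number of Jordan blocks for λ):
  λ = 6: algebraic multiplicity = 3, geometric multiplicity = 2

Determining the block sizes for each eigenvalue:
  λ = 6: 2 blocks summing to 3 forces exactly one block of size 2 and the rest size 1 → block sizes [2, 1]

Assembling the blocks gives a Jordan form
J =
  [6, 1, 0]
  [0, 6, 0]
  [0, 0, 6]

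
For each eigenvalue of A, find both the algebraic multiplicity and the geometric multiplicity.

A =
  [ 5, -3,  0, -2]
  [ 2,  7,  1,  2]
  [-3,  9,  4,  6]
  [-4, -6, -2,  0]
λ = 4: alg = 4, geom = 2

Step 1 — factor the characteristic polynomial to read off the algebraic multiplicities:
  χ_A(x) = (x - 4)^4

Step 2 — compute geometric multiplicities via the rank-nullity identity g(λ) = n − rank(A − λI):
  rank(A − (4)·I) = 2, so dim ker(A − (4)·I) = n − 2 = 2

Summary:
  λ = 4: algebraic multiplicity = 4, geometric multiplicity = 2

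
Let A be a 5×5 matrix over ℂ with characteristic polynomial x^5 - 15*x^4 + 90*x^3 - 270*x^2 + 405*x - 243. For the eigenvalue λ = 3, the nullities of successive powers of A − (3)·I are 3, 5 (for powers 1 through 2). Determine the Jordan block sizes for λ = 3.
Block sizes for λ = 3: [2, 2, 1]

From the dimensions of kernels of powers, the number of Jordan blocks of size at least j is d_j − d_{j−1} where d_j = dim ker(N^j) (with d_0 = 0). Computing the differences gives [3, 2].
The number of blocks of size exactly k is (#blocks of size ≥ k) − (#blocks of size ≥ k + 1), so the partition is: 1 block(s) of size 1, 2 block(s) of size 2.
In nonincreasing order the block sizes are [2, 2, 1].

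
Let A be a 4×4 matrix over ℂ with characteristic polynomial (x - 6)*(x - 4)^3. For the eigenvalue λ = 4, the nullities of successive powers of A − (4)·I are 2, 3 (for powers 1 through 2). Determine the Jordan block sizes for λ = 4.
Block sizes for λ = 4: [2, 1]

From the dimensions of kernels of powers, the number of Jordan blocks of size at least j is d_j − d_{j−1} where d_j = dim ker(N^j) (with d_0 = 0). Computing the differences gives [2, 1].
The number of blocks of size exactly k is (#blocks of size ≥ k) − (#blocks of size ≥ k + 1), so the partition is: 1 block(s) of size 1, 1 block(s) of size 2.
In nonincreasing order the block sizes are [2, 1].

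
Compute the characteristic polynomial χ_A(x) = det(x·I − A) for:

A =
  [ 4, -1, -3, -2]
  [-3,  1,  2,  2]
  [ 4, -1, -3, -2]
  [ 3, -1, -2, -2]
x^4

Expanding det(x·I − A) (e.g. by cofactor expansion or by noting that A is similar to its Jordan form J, which has the same characteristic polynomial as A) gives
  χ_A(x) = x^4
which factors as x^4. The eigenvalues (with algebraic multiplicities) are λ = 0 with multiplicity 4.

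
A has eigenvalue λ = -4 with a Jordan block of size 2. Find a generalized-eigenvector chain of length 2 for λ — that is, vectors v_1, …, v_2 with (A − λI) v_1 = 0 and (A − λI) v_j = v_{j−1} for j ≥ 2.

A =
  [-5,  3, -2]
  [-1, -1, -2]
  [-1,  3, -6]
A Jordan chain for λ = -4 of length 2:
v_1 = (-1, -1, -1)ᵀ
v_2 = (1, 0, 0)ᵀ

Let N = A − (-4)·I. We want v_2 with N^2 v_2 = 0 but N^1 v_2 ≠ 0; then v_{j-1} := N · v_j for j = 2, …, 2.

Pick v_2 = (1, 0, 0)ᵀ.
Then v_1 = N · v_2 = (-1, -1, -1)ᵀ.

Sanity check: (A − (-4)·I) v_1 = (0, 0, 0)ᵀ = 0. ✓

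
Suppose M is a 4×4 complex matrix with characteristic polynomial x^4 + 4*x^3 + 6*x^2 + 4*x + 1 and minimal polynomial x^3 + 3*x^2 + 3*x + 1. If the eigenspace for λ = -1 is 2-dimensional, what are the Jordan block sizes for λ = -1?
Block sizes for λ = -1: [3, 1]

Step 1 — from the characteristic polynomial, algebraic multiplicity of λ = -1 is 4. From dim ker(M − (-1)·I) = 2, there are exactly 2 Jordan blocks for λ = -1.
Step 2 — from the minimal polynomial, the factor (x + 1)^3 tells us the largest block for λ = -1 has size 3.
Step 3 — with total size 4, 2 blocks, and largest block 3, the block sizes (in nonincreasing order) are [3, 1].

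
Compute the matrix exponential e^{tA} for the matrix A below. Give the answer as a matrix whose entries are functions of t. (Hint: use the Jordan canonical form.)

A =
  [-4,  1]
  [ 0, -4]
e^{tA} =
  [exp(-4*t), t*exp(-4*t)]
  [0, exp(-4*t)]

Strategy: write A = P · J · P⁻¹ where J is a Jordan canonical form, so e^{tA} = P · e^{tJ} · P⁻¹, and e^{tJ} can be computed block-by-block.

A has Jordan form
J =
  [-4,  1]
  [ 0, -4]
(up to reordering of blocks).

Per-block formulas:
  For a 2×2 Jordan block J_2(-4): exp(t · J_2(-4)) = e^(-4t)·(I + t·N), where N is the 2×2 nilpotent shift.

After assembling e^{tJ} and conjugating by P, we get:

e^{tA} =
  [exp(-4*t), t*exp(-4*t)]
  [0, exp(-4*t)]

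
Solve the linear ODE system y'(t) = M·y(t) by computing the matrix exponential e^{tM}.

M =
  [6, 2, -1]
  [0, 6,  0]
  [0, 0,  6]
e^{tM} =
  [exp(6*t), 2*t*exp(6*t), -t*exp(6*t)]
  [0, exp(6*t), 0]
  [0, 0, exp(6*t)]

Strategy: write M = P · J · P⁻¹ where J is a Jordan canonical form, so e^{tM} = P · e^{tJ} · P⁻¹, and e^{tJ} can be computed block-by-block.

M has Jordan form
J =
  [6, 1, 0]
  [0, 6, 0]
  [0, 0, 6]
(up to reordering of blocks).

Per-block formulas:
  For a 1×1 block at λ = 6: exp(t · [6]) = [e^(6t)].
  For a 2×2 Jordan block J_2(6): exp(t · J_2(6)) = e^(6t)·(I + t·N), where N is the 2×2 nilpotent shift.

After assembling e^{tJ} and conjugating by P, we get:

e^{tM} =
  [exp(6*t), 2*t*exp(6*t), -t*exp(6*t)]
  [0, exp(6*t), 0]
  [0, 0, exp(6*t)]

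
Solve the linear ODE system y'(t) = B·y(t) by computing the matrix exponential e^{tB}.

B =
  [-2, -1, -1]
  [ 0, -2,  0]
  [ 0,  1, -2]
e^{tB} =
  [exp(-2*t), -t^2*exp(-2*t)/2 - t*exp(-2*t), -t*exp(-2*t)]
  [0, exp(-2*t), 0]
  [0, t*exp(-2*t), exp(-2*t)]

Strategy: write B = P · J · P⁻¹ where J is a Jordan canonical form, so e^{tB} = P · e^{tJ} · P⁻¹, and e^{tJ} can be computed block-by-block.

B has Jordan form
J =
  [-2,  1,  0]
  [ 0, -2,  1]
  [ 0,  0, -2]
(up to reordering of blocks).

Per-block formulas:
  For a 3×3 Jordan block J_3(-2): exp(t · J_3(-2)) = e^(-2t)·(I + t·N + (t^2/2)·N^2), where N is the 3×3 nilpotent shift.

After assembling e^{tJ} and conjugating by P, we get:

e^{tB} =
  [exp(-2*t), -t^2*exp(-2*t)/2 - t*exp(-2*t), -t*exp(-2*t)]
  [0, exp(-2*t), 0]
  [0, t*exp(-2*t), exp(-2*t)]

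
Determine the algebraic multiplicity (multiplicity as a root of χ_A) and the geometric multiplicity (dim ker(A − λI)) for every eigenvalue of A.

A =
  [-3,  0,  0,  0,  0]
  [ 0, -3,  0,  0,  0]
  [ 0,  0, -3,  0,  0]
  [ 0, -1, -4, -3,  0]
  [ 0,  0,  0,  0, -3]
λ = -3: alg = 5, geom = 4

Step 1 — factor the characteristic polynomial to read off the algebraic multiplicities:
  χ_A(x) = (x + 3)^5

Step 2 — compute geometric multiplicities via the rank-nullity identity g(λ) = n − rank(A − λI):
  rank(A − (-3)·I) = 1, so dim ker(A − (-3)·I) = n − 1 = 4

Summary:
  λ = -3: algebraic multiplicity = 5, geometric multiplicity = 4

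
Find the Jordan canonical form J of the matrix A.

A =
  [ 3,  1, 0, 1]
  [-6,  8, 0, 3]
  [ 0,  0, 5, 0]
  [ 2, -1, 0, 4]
J_2(5) ⊕ J_1(5) ⊕ J_1(5)

The characteristic polynomial is
  det(x·I − A) = x^4 - 20*x^3 + 150*x^2 - 500*x + 625 = (x - 5)^4

Eigenvalues and multiplicities (the geometric multiplicity of λ is n − rank(A − λI), which equals the number of Jordan blocks for λ):
  λ = 5: algebraic multiplicity = 4, geometric multiplicity = 3

Determining the block sizes for each eigenvalue:
  λ = 5: 3 blocks summing to 4 forces exactly one block of size 2 and the rest size 1 → block sizes [2, 1, 1]

Assembling the blocks gives a Jordan form
J =
  [5, 1, 0, 0]
  [0, 5, 0, 0]
  [0, 0, 5, 0]
  [0, 0, 0, 5]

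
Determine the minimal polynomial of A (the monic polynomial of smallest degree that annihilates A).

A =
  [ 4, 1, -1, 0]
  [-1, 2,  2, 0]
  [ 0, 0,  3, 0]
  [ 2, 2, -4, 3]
x^3 - 9*x^2 + 27*x - 27

The characteristic polynomial is χ_A(x) = (x - 3)^4, so the eigenvalues are known. The minimal polynomial is
  m_A(x) = Π_λ (x − λ)^{k_λ}
where k_λ is the size of the *largest* Jordan block for λ (equivalently, the smallest k with (A − λI)^k v = 0 for every generalised eigenvector v of λ).

  λ = 3: largest Jordan block has size 3, contributing (x − 3)^3

So m_A(x) = (x - 3)^3 = x^3 - 9*x^2 + 27*x - 27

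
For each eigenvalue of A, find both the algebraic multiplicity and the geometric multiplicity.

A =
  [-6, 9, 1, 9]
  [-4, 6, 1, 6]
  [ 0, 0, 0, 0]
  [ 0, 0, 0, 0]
λ = 0: alg = 4, geom = 2

Step 1 — factor the characteristic polynomial to read off the algebraic multiplicities:
  χ_A(x) = x^4

Step 2 — compute geometric multiplicities via the rank-nullity identity g(λ) = n − rank(A − λI):
  rank(A − (0)·I) = 2, so dim ker(A − (0)·I) = n − 2 = 2

Summary:
  λ = 0: algebraic multiplicity = 4, geometric multiplicity = 2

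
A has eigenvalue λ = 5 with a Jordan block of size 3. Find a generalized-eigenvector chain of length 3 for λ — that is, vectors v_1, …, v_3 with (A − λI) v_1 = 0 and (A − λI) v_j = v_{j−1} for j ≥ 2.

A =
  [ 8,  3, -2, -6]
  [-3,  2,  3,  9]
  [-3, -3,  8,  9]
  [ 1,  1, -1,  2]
A Jordan chain for λ = 5 of length 3:
v_1 = (3, -3, -3, 1)ᵀ
v_2 = (-2, 3, 3, -1)ᵀ
v_3 = (0, 0, 1, 0)ᵀ

Let N = A − (5)·I. We want v_3 with N^3 v_3 = 0 but N^2 v_3 ≠ 0; then v_{j-1} := N · v_j for j = 3, …, 2.

Pick v_3 = (0, 0, 1, 0)ᵀ.
Then v_2 = N · v_3 = (-2, 3, 3, -1)ᵀ.
Then v_1 = N · v_2 = (3, -3, -3, 1)ᵀ.

Sanity check: (A − (5)·I) v_1 = (0, 0, 0, 0)ᵀ = 0. ✓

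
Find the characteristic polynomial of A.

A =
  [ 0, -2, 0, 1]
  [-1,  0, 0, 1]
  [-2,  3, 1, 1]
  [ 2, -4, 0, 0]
x^4 - x^3

Expanding det(x·I − A) (e.g. by cofactor expansion or by noting that A is similar to its Jordan form J, which has the same characteristic polynomial as A) gives
  χ_A(x) = x^4 - x^3
which factors as x^3*(x - 1). The eigenvalues (with algebraic multiplicities) are λ = 0 with multiplicity 3, λ = 1 with multiplicity 1.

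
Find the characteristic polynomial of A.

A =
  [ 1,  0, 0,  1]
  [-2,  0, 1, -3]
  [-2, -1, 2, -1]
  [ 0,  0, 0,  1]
x^4 - 4*x^3 + 6*x^2 - 4*x + 1

Expanding det(x·I − A) (e.g. by cofactor expansion or by noting that A is similar to its Jordan form J, which has the same characteristic polynomial as A) gives
  χ_A(x) = x^4 - 4*x^3 + 6*x^2 - 4*x + 1
which factors as (x - 1)^4. The eigenvalues (with algebraic multiplicities) are λ = 1 with multiplicity 4.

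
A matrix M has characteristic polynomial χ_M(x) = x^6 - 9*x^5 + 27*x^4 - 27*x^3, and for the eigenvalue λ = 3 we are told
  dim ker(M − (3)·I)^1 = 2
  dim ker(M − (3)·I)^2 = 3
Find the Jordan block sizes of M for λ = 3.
Block sizes for λ = 3: [2, 1]

From the dimensions of kernels of powers, the number of Jordan blocks of size at least j is d_j − d_{j−1} where d_j = dim ker(N^j) (with d_0 = 0). Computing the differences gives [2, 1].
The number of blocks of size exactly k is (#blocks of size ≥ k) − (#blocks of size ≥ k + 1), so the partition is: 1 block(s) of size 1, 1 block(s) of size 2.
In nonincreasing order the block sizes are [2, 1].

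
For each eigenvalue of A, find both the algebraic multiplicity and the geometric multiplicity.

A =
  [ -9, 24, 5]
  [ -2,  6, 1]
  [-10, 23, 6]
λ = 1: alg = 3, geom = 1

Step 1 — factor the characteristic polynomial to read off the algebraic multiplicities:
  χ_A(x) = (x - 1)^3

Step 2 — compute geometric multiplicities via the rank-nullity identity g(λ) = n − rank(A − λI):
  rank(A − (1)·I) = 2, so dim ker(A − (1)·I) = n − 2 = 1

Summary:
  λ = 1: algebraic multiplicity = 3, geometric multiplicity = 1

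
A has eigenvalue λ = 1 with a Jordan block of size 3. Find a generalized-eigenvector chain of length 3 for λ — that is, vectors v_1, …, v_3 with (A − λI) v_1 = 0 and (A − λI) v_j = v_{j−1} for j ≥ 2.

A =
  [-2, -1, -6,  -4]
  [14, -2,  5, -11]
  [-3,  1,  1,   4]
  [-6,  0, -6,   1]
A Jordan chain for λ = 1 of length 3:
v_1 = (-1, -3, 1, 0)ᵀ
v_2 = (-4, -11, 4, 0)ᵀ
v_3 = (0, 0, 0, 1)ᵀ

Let N = A − (1)·I. We want v_3 with N^3 v_3 = 0 but N^2 v_3 ≠ 0; then v_{j-1} := N · v_j for j = 3, …, 2.

Pick v_3 = (0, 0, 0, 1)ᵀ.
Then v_2 = N · v_3 = (-4, -11, 4, 0)ᵀ.
Then v_1 = N · v_2 = (-1, -3, 1, 0)ᵀ.

Sanity check: (A − (1)·I) v_1 = (0, 0, 0, 0)ᵀ = 0. ✓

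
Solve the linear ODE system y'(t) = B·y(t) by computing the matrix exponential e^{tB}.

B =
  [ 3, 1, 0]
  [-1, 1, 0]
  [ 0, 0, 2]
e^{tB} =
  [t*exp(2*t) + exp(2*t), t*exp(2*t), 0]
  [-t*exp(2*t), -t*exp(2*t) + exp(2*t), 0]
  [0, 0, exp(2*t)]

Strategy: write B = P · J · P⁻¹ where J is a Jordan canonical form, so e^{tB} = P · e^{tJ} · P⁻¹, and e^{tJ} can be computed block-by-block.

B has Jordan form
J =
  [2, 1, 0]
  [0, 2, 0]
  [0, 0, 2]
(up to reordering of blocks).

Per-block formulas:
  For a 1×1 block at λ = 2: exp(t · [2]) = [e^(2t)].
  For a 2×2 Jordan block J_2(2): exp(t · J_2(2)) = e^(2t)·(I + t·N), where N is the 2×2 nilpotent shift.

After assembling e^{tJ} and conjugating by P, we get:

e^{tB} =
  [t*exp(2*t) + exp(2*t), t*exp(2*t), 0]
  [-t*exp(2*t), -t*exp(2*t) + exp(2*t), 0]
  [0, 0, exp(2*t)]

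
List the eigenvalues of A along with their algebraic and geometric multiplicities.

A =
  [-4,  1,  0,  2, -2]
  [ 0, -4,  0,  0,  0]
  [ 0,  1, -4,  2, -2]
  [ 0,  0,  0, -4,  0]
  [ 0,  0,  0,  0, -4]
λ = -4: alg = 5, geom = 4

Step 1 — factor the characteristic polynomial to read off the algebraic multiplicities:
  χ_A(x) = (x + 4)^5

Step 2 — compute geometric multiplicities via the rank-nullity identity g(λ) = n − rank(A − λI):
  rank(A − (-4)·I) = 1, so dim ker(A − (-4)·I) = n − 1 = 4

Summary:
  λ = -4: algebraic multiplicity = 5, geometric multiplicity = 4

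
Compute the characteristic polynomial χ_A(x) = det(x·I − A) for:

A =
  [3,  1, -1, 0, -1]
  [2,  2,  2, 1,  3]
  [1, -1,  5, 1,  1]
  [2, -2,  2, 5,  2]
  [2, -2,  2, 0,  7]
x^5 - 22*x^4 + 193*x^3 - 844*x^2 + 1840*x - 1600

Expanding det(x·I − A) (e.g. by cofactor expansion or by noting that A is similar to its Jordan form J, which has the same characteristic polynomial as A) gives
  χ_A(x) = x^5 - 22*x^4 + 193*x^3 - 844*x^2 + 1840*x - 1600
which factors as (x - 5)^2*(x - 4)^3. The eigenvalues (with algebraic multiplicities) are λ = 4 with multiplicity 3, λ = 5 with multiplicity 2.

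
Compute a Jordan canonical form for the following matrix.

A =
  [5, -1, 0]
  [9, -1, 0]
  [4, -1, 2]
J_3(2)

The characteristic polynomial is
  det(x·I − A) = x^3 - 6*x^2 + 12*x - 8 = (x - 2)^3

Eigenvalues and multiplicities (the geometric multiplicity of λ is n − rank(A − λI), which equals the number of Jordan blocks for λ):
  λ = 2: algebraic multiplicity = 3, geometric multiplicity = 1

Determining the block sizes for each eigenvalue:
  λ = 2: one block (gm = 1), so the single block has size am = 3 → block sizes [3]

Assembling the blocks gives a Jordan form
J =
  [2, 1, 0]
  [0, 2, 1]
  [0, 0, 2]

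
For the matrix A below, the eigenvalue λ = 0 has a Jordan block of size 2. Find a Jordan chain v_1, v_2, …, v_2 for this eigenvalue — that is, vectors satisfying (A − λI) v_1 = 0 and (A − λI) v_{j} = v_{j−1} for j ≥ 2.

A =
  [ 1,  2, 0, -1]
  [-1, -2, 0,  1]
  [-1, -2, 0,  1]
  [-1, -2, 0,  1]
A Jordan chain for λ = 0 of length 2:
v_1 = (1, -1, -1, -1)ᵀ
v_2 = (1, 0, 0, 0)ᵀ

Let N = A − (0)·I. We want v_2 with N^2 v_2 = 0 but N^1 v_2 ≠ 0; then v_{j-1} := N · v_j for j = 2, …, 2.

Pick v_2 = (1, 0, 0, 0)ᵀ.
Then v_1 = N · v_2 = (1, -1, -1, -1)ᵀ.

Sanity check: (A − (0)·I) v_1 = (0, 0, 0, 0)ᵀ = 0. ✓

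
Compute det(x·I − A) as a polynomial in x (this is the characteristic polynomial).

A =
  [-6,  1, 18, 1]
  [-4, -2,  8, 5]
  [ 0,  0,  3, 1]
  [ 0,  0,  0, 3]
x^4 + 2*x^3 - 23*x^2 - 24*x + 144

Expanding det(x·I − A) (e.g. by cofactor expansion or by noting that A is similar to its Jordan form J, which has the same characteristic polynomial as A) gives
  χ_A(x) = x^4 + 2*x^3 - 23*x^2 - 24*x + 144
which factors as (x - 3)^2*(x + 4)^2. The eigenvalues (with algebraic multiplicities) are λ = -4 with multiplicity 2, λ = 3 with multiplicity 2.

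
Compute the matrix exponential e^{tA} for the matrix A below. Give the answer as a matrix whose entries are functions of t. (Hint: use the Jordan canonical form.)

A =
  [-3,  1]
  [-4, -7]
e^{tA} =
  [2*t*exp(-5*t) + exp(-5*t), t*exp(-5*t)]
  [-4*t*exp(-5*t), -2*t*exp(-5*t) + exp(-5*t)]

Strategy: write A = P · J · P⁻¹ where J is a Jordan canonical form, so e^{tA} = P · e^{tJ} · P⁻¹, and e^{tJ} can be computed block-by-block.

A has Jordan form
J =
  [-5,  1]
  [ 0, -5]
(up to reordering of blocks).

Per-block formulas:
  For a 2×2 Jordan block J_2(-5): exp(t · J_2(-5)) = e^(-5t)·(I + t·N), where N is the 2×2 nilpotent shift.

After assembling e^{tJ} and conjugating by P, we get:

e^{tA} =
  [2*t*exp(-5*t) + exp(-5*t), t*exp(-5*t)]
  [-4*t*exp(-5*t), -2*t*exp(-5*t) + exp(-5*t)]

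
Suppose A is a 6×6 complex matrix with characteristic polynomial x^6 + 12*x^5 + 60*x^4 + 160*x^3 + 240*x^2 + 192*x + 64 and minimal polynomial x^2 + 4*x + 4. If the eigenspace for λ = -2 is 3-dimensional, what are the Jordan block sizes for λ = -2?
Block sizes for λ = -2: [2, 2, 2]

Step 1 — from the characteristic polynomial, algebraic multiplicity of λ = -2 is 6. From dim ker(A − (-2)·I) = 3, there are exactly 3 Jordan blocks for λ = -2.
Step 2 — from the minimal polynomial, the factor (x + 2)^2 tells us the largest block for λ = -2 has size 2.
Step 3 — with total size 6, 3 blocks, and largest block 2, the block sizes (in nonincreasing order) are [2, 2, 2].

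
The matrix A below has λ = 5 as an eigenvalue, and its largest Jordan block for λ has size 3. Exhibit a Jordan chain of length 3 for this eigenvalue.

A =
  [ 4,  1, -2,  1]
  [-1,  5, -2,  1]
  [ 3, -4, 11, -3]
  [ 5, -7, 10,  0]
A Jordan chain for λ = 5 of length 3:
v_1 = (-1, 0, 4, 7)ᵀ
v_2 = (-1, -1, 3, 5)ᵀ
v_3 = (1, 0, 0, 0)ᵀ

Let N = A − (5)·I. We want v_3 with N^3 v_3 = 0 but N^2 v_3 ≠ 0; then v_{j-1} := N · v_j for j = 3, …, 2.

Pick v_3 = (1, 0, 0, 0)ᵀ.
Then v_2 = N · v_3 = (-1, -1, 3, 5)ᵀ.
Then v_1 = N · v_2 = (-1, 0, 4, 7)ᵀ.

Sanity check: (A − (5)·I) v_1 = (0, 0, 0, 0)ᵀ = 0. ✓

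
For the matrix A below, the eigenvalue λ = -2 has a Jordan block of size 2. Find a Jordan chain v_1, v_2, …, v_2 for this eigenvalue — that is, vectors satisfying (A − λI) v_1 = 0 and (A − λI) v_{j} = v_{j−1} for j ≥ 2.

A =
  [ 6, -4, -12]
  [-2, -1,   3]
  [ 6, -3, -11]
A Jordan chain for λ = -2 of length 2:
v_1 = (8, -2, 6)ᵀ
v_2 = (1, 0, 0)ᵀ

Let N = A − (-2)·I. We want v_2 with N^2 v_2 = 0 but N^1 v_2 ≠ 0; then v_{j-1} := N · v_j for j = 2, …, 2.

Pick v_2 = (1, 0, 0)ᵀ.
Then v_1 = N · v_2 = (8, -2, 6)ᵀ.

Sanity check: (A − (-2)·I) v_1 = (0, 0, 0)ᵀ = 0. ✓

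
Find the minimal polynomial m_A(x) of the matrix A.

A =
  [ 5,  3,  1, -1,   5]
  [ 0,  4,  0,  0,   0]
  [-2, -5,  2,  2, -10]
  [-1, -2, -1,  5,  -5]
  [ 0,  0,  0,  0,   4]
x^2 - 8*x + 16

The characteristic polynomial is χ_A(x) = (x - 4)^5, so the eigenvalues are known. The minimal polynomial is
  m_A(x) = Π_λ (x − λ)^{k_λ}
where k_λ is the size of the *largest* Jordan block for λ (equivalently, the smallest k with (A − λI)^k v = 0 for every generalised eigenvector v of λ).

  λ = 4: largest Jordan block has size 2, contributing (x − 4)^2

So m_A(x) = (x - 4)^2 = x^2 - 8*x + 16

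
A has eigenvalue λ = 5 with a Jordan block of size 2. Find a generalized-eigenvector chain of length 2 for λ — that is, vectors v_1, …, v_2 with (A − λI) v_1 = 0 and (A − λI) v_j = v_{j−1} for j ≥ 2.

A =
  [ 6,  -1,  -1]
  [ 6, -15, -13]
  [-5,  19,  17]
A Jordan chain for λ = 5 of length 2:
v_1 = (2, -2, 4)ᵀ
v_2 = (3, 1, 0)ᵀ

Let N = A − (5)·I. We want v_2 with N^2 v_2 = 0 but N^1 v_2 ≠ 0; then v_{j-1} := N · v_j for j = 2, …, 2.

Pick v_2 = (3, 1, 0)ᵀ.
Then v_1 = N · v_2 = (2, -2, 4)ᵀ.

Sanity check: (A − (5)·I) v_1 = (0, 0, 0)ᵀ = 0. ✓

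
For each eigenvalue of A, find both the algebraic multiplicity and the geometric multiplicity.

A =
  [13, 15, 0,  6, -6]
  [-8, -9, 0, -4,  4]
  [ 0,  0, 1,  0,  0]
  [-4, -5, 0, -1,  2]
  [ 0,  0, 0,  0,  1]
λ = 1: alg = 5, geom = 4

Step 1 — factor the characteristic polynomial to read off the algebraic multiplicities:
  χ_A(x) = (x - 1)^5

Step 2 — compute geometric multiplicities via the rank-nullity identity g(λ) = n − rank(A − λI):
  rank(A − (1)·I) = 1, so dim ker(A − (1)·I) = n − 1 = 4

Summary:
  λ = 1: algebraic multiplicity = 5, geometric multiplicity = 4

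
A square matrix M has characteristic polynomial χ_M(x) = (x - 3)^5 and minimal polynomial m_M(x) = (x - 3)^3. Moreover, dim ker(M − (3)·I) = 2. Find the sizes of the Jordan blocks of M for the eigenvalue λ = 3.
Block sizes for λ = 3: [3, 2]

Step 1 — from the characteristic polynomial, algebraic multiplicity of λ = 3 is 5. From dim ker(M − (3)·I) = 2, there are exactly 2 Jordan blocks for λ = 3.
Step 2 — from the minimal polynomial, the factor (x − 3)^3 tells us the largest block for λ = 3 has size 3.
Step 3 — with total size 5, 2 blocks, and largest block 3, the block sizes (in nonincreasing order) are [3, 2].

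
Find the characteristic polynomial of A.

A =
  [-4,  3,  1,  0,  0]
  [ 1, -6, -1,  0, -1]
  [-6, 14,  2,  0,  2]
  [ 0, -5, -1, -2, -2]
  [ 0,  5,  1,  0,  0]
x^5 + 10*x^4 + 40*x^3 + 80*x^2 + 80*x + 32

Expanding det(x·I − A) (e.g. by cofactor expansion or by noting that A is similar to its Jordan form J, which has the same characteristic polynomial as A) gives
  χ_A(x) = x^5 + 10*x^4 + 40*x^3 + 80*x^2 + 80*x + 32
which factors as (x + 2)^5. The eigenvalues (with algebraic multiplicities) are λ = -2 with multiplicity 5.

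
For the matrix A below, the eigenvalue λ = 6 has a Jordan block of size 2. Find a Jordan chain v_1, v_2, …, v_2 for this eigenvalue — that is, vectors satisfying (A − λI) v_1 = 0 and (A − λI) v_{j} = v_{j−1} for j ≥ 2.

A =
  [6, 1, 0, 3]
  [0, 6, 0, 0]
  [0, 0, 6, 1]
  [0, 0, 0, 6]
A Jordan chain for λ = 6 of length 2:
v_1 = (1, 0, 0, 0)ᵀ
v_2 = (0, 1, 0, 0)ᵀ

Let N = A − (6)·I. We want v_2 with N^2 v_2 = 0 but N^1 v_2 ≠ 0; then v_{j-1} := N · v_j for j = 2, …, 2.

Pick v_2 = (0, 1, 0, 0)ᵀ.
Then v_1 = N · v_2 = (1, 0, 0, 0)ᵀ.

Sanity check: (A − (6)·I) v_1 = (0, 0, 0, 0)ᵀ = 0. ✓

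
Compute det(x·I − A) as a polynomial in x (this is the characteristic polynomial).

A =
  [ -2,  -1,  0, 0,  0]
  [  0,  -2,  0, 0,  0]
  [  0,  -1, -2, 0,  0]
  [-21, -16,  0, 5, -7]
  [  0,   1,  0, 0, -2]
x^5 + 3*x^4 - 16*x^3 - 88*x^2 - 144*x - 80

Expanding det(x·I − A) (e.g. by cofactor expansion or by noting that A is similar to its Jordan form J, which has the same characteristic polynomial as A) gives
  χ_A(x) = x^5 + 3*x^4 - 16*x^3 - 88*x^2 - 144*x - 80
which factors as (x - 5)*(x + 2)^4. The eigenvalues (with algebraic multiplicities) are λ = -2 with multiplicity 4, λ = 5 with multiplicity 1.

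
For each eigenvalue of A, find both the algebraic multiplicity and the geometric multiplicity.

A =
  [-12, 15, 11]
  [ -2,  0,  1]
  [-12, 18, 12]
λ = 0: alg = 3, geom = 1

Step 1 — factor the characteristic polynomial to read off the algebraic multiplicities:
  χ_A(x) = x^3

Step 2 — compute geometric multiplicities via the rank-nullity identity g(λ) = n − rank(A − λI):
  rank(A − (0)·I) = 2, so dim ker(A − (0)·I) = n − 2 = 1

Summary:
  λ = 0: algebraic multiplicity = 3, geometric multiplicity = 1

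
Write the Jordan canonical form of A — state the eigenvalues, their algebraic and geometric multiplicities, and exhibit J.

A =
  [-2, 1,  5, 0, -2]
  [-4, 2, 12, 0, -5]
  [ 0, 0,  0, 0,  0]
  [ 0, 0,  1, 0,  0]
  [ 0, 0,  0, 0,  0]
J_3(0) ⊕ J_2(0)

The characteristic polynomial is
  det(x·I − A) = x^5

Eigenvalues and multiplicities (the geometric multiplicity of λ is n − rank(A − λI), which equals the number of Jordan blocks for λ):
  λ = 0: algebraic multiplicity = 5, geometric multiplicity = 2

Determining the block sizes for each eigenvalue:
  λ = 0: with am = 5 and gm = 2, the partition is not yet determined (e.g. several partitions of 5 into 2 parts exist). Let N = A − (0)·I. Computing rank(N^1) = 3, rank(N^2) = 1, rank(N^3) = 0; the number of blocks of size ≥ j is rank(N^{j−1}) − rank(N^j), giving [2, 2, 1]. So we have 1 block(s) of size 3, 1 block(s) of size 2 → block sizes [3, 2]

Assembling the blocks gives a Jordan form
J =
  [0, 1, 0, 0, 0]
  [0, 0, 1, 0, 0]
  [0, 0, 0, 0, 0]
  [0, 0, 0, 0, 1]
  [0, 0, 0, 0, 0]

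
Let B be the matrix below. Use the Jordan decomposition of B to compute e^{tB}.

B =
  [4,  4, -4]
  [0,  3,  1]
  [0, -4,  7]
e^{tB} =
  [exp(4*t), 8*t*exp(5*t) - 4*exp(5*t) + 4*exp(4*t), -4*t*exp(5*t)]
  [0, -2*t*exp(5*t) + exp(5*t), t*exp(5*t)]
  [0, -4*t*exp(5*t), 2*t*exp(5*t) + exp(5*t)]

Strategy: write B = P · J · P⁻¹ where J is a Jordan canonical form, so e^{tB} = P · e^{tJ} · P⁻¹, and e^{tJ} can be computed block-by-block.

B has Jordan form
J =
  [4, 0, 0]
  [0, 5, 1]
  [0, 0, 5]
(up to reordering of blocks).

Per-block formulas:
  For a 2×2 Jordan block J_2(5): exp(t · J_2(5)) = e^(5t)·(I + t·N), where N is the 2×2 nilpotent shift.
  For a 1×1 block at λ = 4: exp(t · [4]) = [e^(4t)].

After assembling e^{tJ} and conjugating by P, we get:

e^{tB} =
  [exp(4*t), 8*t*exp(5*t) - 4*exp(5*t) + 4*exp(4*t), -4*t*exp(5*t)]
  [0, -2*t*exp(5*t) + exp(5*t), t*exp(5*t)]
  [0, -4*t*exp(5*t), 2*t*exp(5*t) + exp(5*t)]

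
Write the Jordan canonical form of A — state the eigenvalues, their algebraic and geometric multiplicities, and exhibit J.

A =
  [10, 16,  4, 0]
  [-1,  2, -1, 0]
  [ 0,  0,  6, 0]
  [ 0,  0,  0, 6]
J_2(6) ⊕ J_1(6) ⊕ J_1(6)

The characteristic polynomial is
  det(x·I − A) = x^4 - 24*x^3 + 216*x^2 - 864*x + 1296 = (x - 6)^4

Eigenvalues and multiplicities (the geometric multiplicity of λ is n − rank(A − λI), which equals the number of Jordan blocks for λ):
  λ = 6: algebraic multiplicity = 4, geometric multiplicity = 3

Determining the block sizes for each eigenvalue:
  λ = 6: 3 blocks summing to 4 forces exactly one block of size 2 and the rest size 1 → block sizes [2, 1, 1]

Assembling the blocks gives a Jordan form
J =
  [6, 1, 0, 0]
  [0, 6, 0, 0]
  [0, 0, 6, 0]
  [0, 0, 0, 6]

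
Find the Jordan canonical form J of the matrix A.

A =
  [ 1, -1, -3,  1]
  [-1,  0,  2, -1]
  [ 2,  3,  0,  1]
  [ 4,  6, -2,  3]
J_3(1) ⊕ J_1(1)

The characteristic polynomial is
  det(x·I − A) = x^4 - 4*x^3 + 6*x^2 - 4*x + 1 = (x - 1)^4

Eigenvalues and multiplicities (the geometric multiplicity of λ is n − rank(A − λI), which equals the number of Jordan blocks for λ):
  λ = 1: algebraic multiplicity = 4, geometric multiplicity = 2

Determining the block sizes for each eigenvalue:
  λ = 1: with am = 4 and gm = 2, the partition is not yet determined (e.g. several partitions of 4 into 2 parts exist). Let N = A − (1)·I. Computing rank(N^1) = 2, rank(N^2) = 1, rank(N^3) = 0; the number of blocks of size ≥ j is rank(N^{j−1}) − rank(N^j), giving [2, 1, 1]. So we have 1 block(s) of size 3, 1 block(s) of size 1 → block sizes [3, 1]

Assembling the blocks gives a Jordan form
J =
  [1, 1, 0, 0]
  [0, 1, 1, 0]
  [0, 0, 1, 0]
  [0, 0, 0, 1]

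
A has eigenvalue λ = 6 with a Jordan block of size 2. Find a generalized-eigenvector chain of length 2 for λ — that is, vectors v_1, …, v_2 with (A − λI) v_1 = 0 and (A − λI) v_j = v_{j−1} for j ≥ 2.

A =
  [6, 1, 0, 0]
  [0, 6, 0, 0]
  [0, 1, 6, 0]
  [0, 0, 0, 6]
A Jordan chain for λ = 6 of length 2:
v_1 = (1, 0, 1, 0)ᵀ
v_2 = (0, 1, 0, 0)ᵀ

Let N = A − (6)·I. We want v_2 with N^2 v_2 = 0 but N^1 v_2 ≠ 0; then v_{j-1} := N · v_j for j = 2, …, 2.

Pick v_2 = (0, 1, 0, 0)ᵀ.
Then v_1 = N · v_2 = (1, 0, 1, 0)ᵀ.

Sanity check: (A − (6)·I) v_1 = (0, 0, 0, 0)ᵀ = 0. ✓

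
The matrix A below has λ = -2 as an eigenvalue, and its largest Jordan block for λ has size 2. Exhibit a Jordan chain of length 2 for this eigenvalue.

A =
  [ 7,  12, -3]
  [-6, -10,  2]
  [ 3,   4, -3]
A Jordan chain for λ = -2 of length 2:
v_1 = (9, -6, 3)ᵀ
v_2 = (1, 0, 0)ᵀ

Let N = A − (-2)·I. We want v_2 with N^2 v_2 = 0 but N^1 v_2 ≠ 0; then v_{j-1} := N · v_j for j = 2, …, 2.

Pick v_2 = (1, 0, 0)ᵀ.
Then v_1 = N · v_2 = (9, -6, 3)ᵀ.

Sanity check: (A − (-2)·I) v_1 = (0, 0, 0)ᵀ = 0. ✓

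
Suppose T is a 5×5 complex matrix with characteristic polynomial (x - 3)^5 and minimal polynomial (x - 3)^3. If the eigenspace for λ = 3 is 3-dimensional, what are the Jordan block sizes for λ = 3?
Block sizes for λ = 3: [3, 1, 1]

Step 1 — from the characteristic polynomial, algebraic multiplicity of λ = 3 is 5. From dim ker(T − (3)·I) = 3, there are exactly 3 Jordan blocks for λ = 3.
Step 2 — from the minimal polynomial, the factor (x − 3)^3 tells us the largest block for λ = 3 has size 3.
Step 3 — with total size 5, 3 blocks, and largest block 3, the block sizes (in nonincreasing order) are [3, 1, 1].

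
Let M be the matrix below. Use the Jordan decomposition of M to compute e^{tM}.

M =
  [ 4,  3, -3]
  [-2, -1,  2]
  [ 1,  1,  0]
e^{tM} =
  [3*t*exp(t) + exp(t), 3*t*exp(t), -3*t*exp(t)]
  [-2*t*exp(t), -2*t*exp(t) + exp(t), 2*t*exp(t)]
  [t*exp(t), t*exp(t), -t*exp(t) + exp(t)]

Strategy: write M = P · J · P⁻¹ where J is a Jordan canonical form, so e^{tM} = P · e^{tJ} · P⁻¹, and e^{tJ} can be computed block-by-block.

M has Jordan form
J =
  [1, 1, 0]
  [0, 1, 0]
  [0, 0, 1]
(up to reordering of blocks).

Per-block formulas:
  For a 1×1 block at λ = 1: exp(t · [1]) = [e^(1t)].
  For a 2×2 Jordan block J_2(1): exp(t · J_2(1)) = e^(1t)·(I + t·N), where N is the 2×2 nilpotent shift.

After assembling e^{tJ} and conjugating by P, we get:

e^{tM} =
  [3*t*exp(t) + exp(t), 3*t*exp(t), -3*t*exp(t)]
  [-2*t*exp(t), -2*t*exp(t) + exp(t), 2*t*exp(t)]
  [t*exp(t), t*exp(t), -t*exp(t) + exp(t)]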